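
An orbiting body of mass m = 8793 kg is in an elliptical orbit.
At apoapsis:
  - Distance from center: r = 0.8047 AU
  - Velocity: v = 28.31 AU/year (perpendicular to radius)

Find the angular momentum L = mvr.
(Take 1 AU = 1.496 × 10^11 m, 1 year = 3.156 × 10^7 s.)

Convert to SI: r = 0.8047 AU = 1.20383e+11 m; v = 28.31 AU/year = 134194 m/s.
Since v is perpendicular to r, L = m · v · r.
L = 8793 · 134194 · 1.20383e+11 kg·m²/s ≈ 1.42e+20 kg·m²/s.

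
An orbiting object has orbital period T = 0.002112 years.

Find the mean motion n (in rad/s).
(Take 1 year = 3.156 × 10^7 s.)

Convert to SI: T = 0.002112 years = 66654.7 s.
n = 2π / T.
n = 2π / 66654.7 s ≈ 9.426e-05 rad/s.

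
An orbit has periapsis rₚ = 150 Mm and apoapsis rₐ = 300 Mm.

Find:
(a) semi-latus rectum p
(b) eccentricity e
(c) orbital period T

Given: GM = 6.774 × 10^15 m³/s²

Convert to SI: rₚ = 150 Mm = 1.5e+08 m; rₐ = 300 Mm = 3e+08 m.
(a) From a = (rₚ + rₐ)/2 = 2.25e+08 m and e = (rₐ − rₚ)/(rₐ + rₚ) = 0.333333, p = a(1 − e²) = 2.25e+08 · (1 − (0.333333)²) ≈ 2e+08 m
(b) e = (rₐ − rₚ)/(rₐ + rₚ) = (3e+08 − 1.5e+08)/(3e+08 + 1.5e+08) ≈ 0.3333
(c) With a = (rₚ + rₐ)/2 = 2.25e+08 m, T = 2π √(a³/GM) = 2π √((2.25e+08)³/6.774e+15) s ≈ 2.577e+05 s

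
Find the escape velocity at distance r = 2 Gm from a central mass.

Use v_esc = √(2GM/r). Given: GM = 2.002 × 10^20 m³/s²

Convert to SI: r = 2 Gm = 2e+09 m.
Escape velocity comes from setting total energy to zero: ½v² − GM/r = 0 ⇒ v_esc = √(2GM / r).
v_esc = √(2 · 2.002e+20 / 2e+09) m/s ≈ 4.474e+05 m/s = 447.4 km/s.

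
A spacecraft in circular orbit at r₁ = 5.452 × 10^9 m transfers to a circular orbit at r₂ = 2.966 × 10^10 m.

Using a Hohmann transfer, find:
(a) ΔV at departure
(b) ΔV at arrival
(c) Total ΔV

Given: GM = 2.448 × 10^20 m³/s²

Transfer semi-major axis: a_t = (r₁ + r₂)/2 = (5.452e+09 + 2.966e+10)/2 = 1.7556e+10 m.
Circular speeds: v₁ = √(GM/r₁) = 211898 m/s, v₂ = √(GM/r₂) = 90849 m/s.
Transfer speeds (vis-viva v² = GM(2/r − 1/a_t)): v₁ᵗ = 275423 m/s, v₂ᵗ = 50627.4 m/s.
(a) ΔV₁ = |v₁ᵗ − v₁| ≈ 6.352e+04 m/s = 63.52 km/s.
(b) ΔV₂ = |v₂ − v₂ᵗ| ≈ 4.022e+04 m/s = 40.22 km/s.
(c) ΔV_total = ΔV₁ + ΔV₂ ≈ 1.037e+05 m/s = 103.7 km/s.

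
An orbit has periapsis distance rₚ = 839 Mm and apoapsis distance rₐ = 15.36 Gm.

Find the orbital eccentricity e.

Convert to SI: rₚ = 839 Mm = 8.39e+08 m; rₐ = 15.36 Gm = 1.536e+10 m.
e = (rₐ − rₚ) / (rₐ + rₚ).
e = (1.536e+10 − 8.39e+08) / (1.536e+10 + 8.39e+08) = 1.4521e+10 / 1.6199e+10 ≈ 0.8964.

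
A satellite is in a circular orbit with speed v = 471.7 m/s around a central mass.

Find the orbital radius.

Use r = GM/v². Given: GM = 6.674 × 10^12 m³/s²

For a circular orbit, v² = GM / r, so r = GM / v².
r = 6.674e+12 / (471.7)² m ≈ 3e+07 m = 30 Mm.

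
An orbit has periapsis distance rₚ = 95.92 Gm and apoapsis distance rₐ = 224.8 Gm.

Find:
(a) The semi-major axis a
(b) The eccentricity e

Convert to SI: rₚ = 95.92 Gm = 9.592e+10 m; rₐ = 224.8 Gm = 2.248e+11 m.
(a) a = (rₚ + rₐ) / 2 = (9.592e+10 + 2.248e+11) / 2 ≈ 1.604e+11 m = 160.4 Gm.
(b) e = (rₐ − rₚ) / (rₐ + rₚ) = (2.248e+11 − 9.592e+10) / (2.248e+11 + 9.592e+10) ≈ 0.4018.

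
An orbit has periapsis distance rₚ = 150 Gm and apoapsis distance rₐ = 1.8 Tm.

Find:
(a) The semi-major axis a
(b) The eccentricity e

Convert to SI: rₚ = 150 Gm = 1.5e+11 m; rₐ = 1.8 Tm = 1.8e+12 m.
(a) a = (rₚ + rₐ) / 2 = (1.5e+11 + 1.8e+12) / 2 ≈ 9.75e+11 m = 975 Gm.
(b) e = (rₐ − rₚ) / (rₐ + rₚ) = (1.8e+12 − 1.5e+11) / (1.8e+12 + 1.5e+11) ≈ 0.8462.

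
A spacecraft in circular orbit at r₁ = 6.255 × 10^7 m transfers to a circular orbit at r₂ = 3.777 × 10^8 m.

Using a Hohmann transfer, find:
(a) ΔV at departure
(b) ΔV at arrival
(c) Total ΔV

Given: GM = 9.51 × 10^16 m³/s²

Transfer semi-major axis: a_t = (r₁ + r₂)/2 = (6.255e+07 + 3.777e+08)/2 = 2.20125e+08 m.
Circular speeds: v₁ = √(GM/r₁) = 38992.1 m/s, v₂ = √(GM/r₂) = 15867.8 m/s.
Transfer speeds (vis-viva v² = GM(2/r − 1/a_t)): v₁ᵗ = 51075.8 m/s, v₂ᵗ = 8458.55 m/s.
(a) ΔV₁ = |v₁ᵗ − v₁| ≈ 1.208e+04 m/s = 12.08 km/s.
(b) ΔV₂ = |v₂ − v₂ᵗ| ≈ 7409 m/s = 7.409 km/s.
(c) ΔV_total = ΔV₁ + ΔV₂ ≈ 1.949e+04 m/s = 19.49 km/s.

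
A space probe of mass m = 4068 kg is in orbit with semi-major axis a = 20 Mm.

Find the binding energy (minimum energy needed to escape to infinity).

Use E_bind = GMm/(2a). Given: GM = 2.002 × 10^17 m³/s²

Convert to SI: a = 20 Mm = 2e+07 m.
Total orbital energy is E = −GMm/(2a); binding energy is E_bind = −E = GMm/(2a).
E_bind = 2.002e+17 · 4068 / (2 · 2e+07) J ≈ 2.036e+13 J = 20.36 TJ.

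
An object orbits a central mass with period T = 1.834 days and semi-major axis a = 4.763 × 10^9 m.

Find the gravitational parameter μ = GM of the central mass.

Convert to SI: T = 1.834 days = 158458 s.
GM = 4π² · a³ / T².
GM = 4π² · (4.763e+09)³ / (158458)² m³/s² ≈ 1.699e+20 m³/s² = 1.699 × 10^20 m³/s².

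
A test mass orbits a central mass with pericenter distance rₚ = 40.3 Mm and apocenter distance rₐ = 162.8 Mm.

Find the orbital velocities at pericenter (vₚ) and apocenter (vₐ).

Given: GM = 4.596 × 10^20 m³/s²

Convert to SI: rₚ = 40.3 Mm = 4.03e+07 m; rₐ = 162.8 Mm = 1.628e+08 m.
Use the vis-viva equation v² = GM(2/r − 1/a) with a = (rₚ + rₐ)/2 = (4.03e+07 + 1.628e+08)/2 = 1.0155e+08 m.
vₚ = √(GM · (2/rₚ − 1/a)) = √(4.596e+20 · (2/4.03e+07 − 1/1.0155e+08)) m/s ≈ 4.276e+06 m/s = 4276 km/s.
vₐ = √(GM · (2/rₐ − 1/a)) = √(4.596e+20 · (2/1.628e+08 − 1/1.0155e+08)) m/s ≈ 1.058e+06 m/s = 1058 km/s.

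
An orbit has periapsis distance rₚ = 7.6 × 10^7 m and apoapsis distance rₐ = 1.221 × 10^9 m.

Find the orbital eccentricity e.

e = (rₐ − rₚ) / (rₐ + rₚ).
e = (1.221e+09 − 7.6e+07) / (1.221e+09 + 7.6e+07) = 1.145e+09 / 1.297e+09 ≈ 0.8828.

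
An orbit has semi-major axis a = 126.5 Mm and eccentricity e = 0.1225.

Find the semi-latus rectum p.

Convert to SI: a = 126.5 Mm = 1.265e+08 m.
p = a (1 − e²).
p = 1.265e+08 · (1 − (0.1225)²) = 1.265e+08 · 0.984994 ≈ 1.246e+08 m = 124.6 Mm.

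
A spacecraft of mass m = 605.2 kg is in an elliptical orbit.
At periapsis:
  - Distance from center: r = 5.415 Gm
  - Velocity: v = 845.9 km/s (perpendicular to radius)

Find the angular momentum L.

Convert to SI: r = 5.415 Gm = 5.415e+09 m; v = 845.9 km/s = 845900 m/s.
Since v is perpendicular to r, L = m · v · r.
L = 605.2 · 845900 · 5.415e+09 kg·m²/s ≈ 2.772e+18 kg·m²/s.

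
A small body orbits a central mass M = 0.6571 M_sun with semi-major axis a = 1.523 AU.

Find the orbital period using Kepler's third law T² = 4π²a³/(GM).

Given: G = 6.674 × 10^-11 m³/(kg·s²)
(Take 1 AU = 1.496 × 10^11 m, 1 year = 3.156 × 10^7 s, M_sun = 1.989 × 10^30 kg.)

Convert to SI: a = 1.523 AU = 2.27841e+11 m; M = 0.6571 M_sun = 1.30697e+30 kg.
GM = G · M = 6.674e-11 · 1.30697e+30 = 8.72273e+19 m³/s².
Kepler's third law: T = 2π √(a³ / GM).
Substituting a = 2.27841e+11 m and GM = 8.72273e+19 m³/s²:
T = 2π √((2.27841e+11)³ / 8.72273e+19) s
T ≈ 7.316e+07 s = 2.318 years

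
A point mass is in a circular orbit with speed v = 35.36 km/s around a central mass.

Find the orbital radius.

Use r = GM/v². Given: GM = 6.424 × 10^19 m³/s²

Convert to SI: v = 35.36 km/s = 35360 m/s.
For a circular orbit, v² = GM / r, so r = GM / v².
r = 6.424e+19 / (35360)² m ≈ 5.138e+10 m = 51.38 Gm.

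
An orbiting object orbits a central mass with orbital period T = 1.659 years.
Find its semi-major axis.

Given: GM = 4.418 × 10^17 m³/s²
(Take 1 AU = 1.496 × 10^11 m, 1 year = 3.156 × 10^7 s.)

Convert to SI: T = 1.659 years = 5.2358e+07 s.
Invert Kepler's third law: a = (GM · T² / (4π²))^(1/3).
Substituting T = 5.2358e+07 s and GM = 4.418e+17 m³/s²:
a = (4.418e+17 · (5.2358e+07)² / (4π²))^(1/3) m
a ≈ 3.13e+10 m = 0.2093 AU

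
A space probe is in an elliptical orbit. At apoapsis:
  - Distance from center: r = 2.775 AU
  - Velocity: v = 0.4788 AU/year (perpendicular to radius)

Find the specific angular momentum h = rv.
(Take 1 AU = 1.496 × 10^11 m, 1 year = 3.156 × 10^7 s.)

Convert to SI: r = 2.775 AU = 4.1514e+11 m; v = 0.4788 AU/year = 2269.6 m/s.
With v perpendicular to r, h = r · v.
h = 4.1514e+11 · 2269.6 m²/s ≈ 9.422e+14 m²/s.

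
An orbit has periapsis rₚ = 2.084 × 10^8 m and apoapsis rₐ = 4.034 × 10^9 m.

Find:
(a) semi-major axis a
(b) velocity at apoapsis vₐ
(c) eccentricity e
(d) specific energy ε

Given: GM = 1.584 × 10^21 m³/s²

(a) a = (rₚ + rₐ)/2 = (2.084e+08 + 4.034e+09)/2 ≈ 2.121e+09 m
(b) With a = (rₚ + rₐ)/2 = 2.1212e+09 m, vₐ = √(GM (2/rₐ − 1/a)) = √(1.584e+21 · (2/4.034e+09 − 1/2.1212e+09)) m/s ≈ 1.964e+05 m/s
(c) e = (rₐ − rₚ)/(rₐ + rₚ) = (4.034e+09 − 2.084e+08)/(4.034e+09 + 2.084e+08) ≈ 0.9018
(d) With a = (rₚ + rₐ)/2 = 2.1212e+09 m, ε = −GM/(2a) = −1.584e+21/(2 · 2.1212e+09) J/kg ≈ -3.734e+11 J/kg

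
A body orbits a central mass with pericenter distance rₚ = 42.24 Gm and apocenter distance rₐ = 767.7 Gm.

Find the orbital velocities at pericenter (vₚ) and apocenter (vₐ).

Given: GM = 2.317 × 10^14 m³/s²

Convert to SI: rₚ = 42.24 Gm = 4.224e+10 m; rₐ = 767.7 Gm = 7.677e+11 m.
Use the vis-viva equation v² = GM(2/r − 1/a) with a = (rₚ + rₐ)/2 = (4.224e+10 + 7.677e+11)/2 = 4.0497e+11 m.
vₚ = √(GM · (2/rₚ − 1/a)) = √(2.317e+14 · (2/4.224e+10 − 1/4.0497e+11)) m/s ≈ 102 m/s = 102 m/s.
vₐ = √(GM · (2/rₐ − 1/a)) = √(2.317e+14 · (2/7.677e+11 − 1/4.0497e+11)) m/s ≈ 5.611 m/s = 5.611 m/s.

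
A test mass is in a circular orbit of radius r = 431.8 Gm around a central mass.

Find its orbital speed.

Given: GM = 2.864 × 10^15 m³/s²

Convert to SI: r = 431.8 Gm = 4.318e+11 m.
For a circular orbit, gravity supplies the centripetal force, so v = √(GM / r).
v = √(2.864e+15 / 4.318e+11) m/s ≈ 81.44 m/s = 81.44 m/s.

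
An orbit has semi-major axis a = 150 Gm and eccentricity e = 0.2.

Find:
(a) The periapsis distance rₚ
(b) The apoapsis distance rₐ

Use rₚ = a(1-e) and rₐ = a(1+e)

Convert to SI: a = 150 Gm = 1.5e+11 m.
(a) rₚ = a(1 − e) = 1.5e+11 · (1 − 0.2) = 1.5e+11 · 0.8 ≈ 1.2e+11 m = 120 Gm.
(b) rₐ = a(1 + e) = 1.5e+11 · (1 + 0.2) = 1.5e+11 · 1.2 ≈ 1.8e+11 m = 180 Gm.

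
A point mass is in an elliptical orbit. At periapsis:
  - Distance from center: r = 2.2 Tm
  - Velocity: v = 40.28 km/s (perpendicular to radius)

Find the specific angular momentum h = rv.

Convert to SI: r = 2.2 Tm = 2.2e+12 m; v = 40.28 km/s = 40280 m/s.
With v perpendicular to r, h = r · v.
h = 2.2e+12 · 40280 m²/s ≈ 8.862e+16 m²/s.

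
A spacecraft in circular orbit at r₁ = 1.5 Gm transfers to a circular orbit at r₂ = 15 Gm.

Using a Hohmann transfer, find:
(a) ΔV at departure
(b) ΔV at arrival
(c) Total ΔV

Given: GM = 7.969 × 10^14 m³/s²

Convert to SI: r₁ = 1.5 Gm = 1.5e+09 m; r₂ = 15 Gm = 1.5e+10 m.
Transfer semi-major axis: a_t = (r₁ + r₂)/2 = (1.5e+09 + 1.5e+10)/2 = 8.25e+09 m.
Circular speeds: v₁ = √(GM/r₁) = 728.88 m/s, v₂ = √(GM/r₂) = 230.492 m/s.
Transfer speeds (vis-viva v² = GM(2/r − 1/a_t)): v₁ᵗ = 982.822 m/s, v₂ᵗ = 98.2822 m/s.
(a) ΔV₁ = |v₁ᵗ − v₁| ≈ 253.9 m/s = 253.9 m/s.
(b) ΔV₂ = |v₂ − v₂ᵗ| ≈ 132.2 m/s = 132.2 m/s.
(c) ΔV_total = ΔV₁ + ΔV₂ ≈ 386.2 m/s = 386.2 m/s.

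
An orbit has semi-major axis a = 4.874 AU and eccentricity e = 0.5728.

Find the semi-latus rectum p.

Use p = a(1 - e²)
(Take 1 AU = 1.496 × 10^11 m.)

Convert to SI: a = 4.874 AU = 7.2915e+11 m.
p = a (1 − e²).
p = 7.2915e+11 · (1 − (0.5728)²) = 7.2915e+11 · 0.6719 ≈ 4.899e+11 m = 3.275 AU.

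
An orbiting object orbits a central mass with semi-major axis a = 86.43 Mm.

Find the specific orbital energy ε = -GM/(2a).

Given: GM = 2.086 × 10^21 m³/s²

Convert to SI: a = 86.43 Mm = 8.643e+07 m.
ε = −GM / (2a).
ε = −2.086e+21 / (2 · 8.643e+07) J/kg ≈ -1.207e+13 J/kg = -1.207e+04 GJ/kg.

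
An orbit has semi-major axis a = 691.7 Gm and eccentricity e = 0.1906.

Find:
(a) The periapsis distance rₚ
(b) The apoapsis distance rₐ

Convert to SI: a = 691.7 Gm = 6.917e+11 m.
(a) rₚ = a(1 − e) = 6.917e+11 · (1 − 0.1906) = 6.917e+11 · 0.8094 ≈ 5.599e+11 m = 559.9 Gm.
(b) rₐ = a(1 + e) = 6.917e+11 · (1 + 0.1906) = 6.917e+11 · 1.1906 ≈ 8.235e+11 m = 823.5 Gm.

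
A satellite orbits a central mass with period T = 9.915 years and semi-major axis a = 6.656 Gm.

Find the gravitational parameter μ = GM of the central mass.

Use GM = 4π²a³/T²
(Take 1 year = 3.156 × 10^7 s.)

Convert to SI: T = 9.915 years = 3.12917e+08 s; a = 6.656 Gm = 6.656e+09 m.
GM = 4π² · a³ / T².
GM = 4π² · (6.656e+09)³ / (3.12917e+08)² m³/s² ≈ 1.189e+14 m³/s² = 1.189 × 10^14 m³/s².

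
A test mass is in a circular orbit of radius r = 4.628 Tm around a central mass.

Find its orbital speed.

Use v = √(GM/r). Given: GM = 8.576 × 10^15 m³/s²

Convert to SI: r = 4.628 Tm = 4.628e+12 m.
For a circular orbit, gravity supplies the centripetal force, so v = √(GM / r).
v = √(8.576e+15 / 4.628e+12) m/s ≈ 43.05 m/s = 43.05 m/s.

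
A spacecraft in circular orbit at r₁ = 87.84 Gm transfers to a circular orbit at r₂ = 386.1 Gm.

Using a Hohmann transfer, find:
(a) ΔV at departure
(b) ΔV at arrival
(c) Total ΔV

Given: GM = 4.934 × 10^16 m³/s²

Convert to SI: r₁ = 87.84 Gm = 8.784e+10 m; r₂ = 386.1 Gm = 3.861e+11 m.
Transfer semi-major axis: a_t = (r₁ + r₂)/2 = (8.784e+10 + 3.861e+11)/2 = 2.3697e+11 m.
Circular speeds: v₁ = √(GM/r₁) = 749.469 m/s, v₂ = √(GM/r₂) = 357.478 m/s.
Transfer speeds (vis-viva v² = GM(2/r − 1/a_t)): v₁ᵗ = 956.658 m/s, v₂ᵗ = 217.645 m/s.
(a) ΔV₁ = |v₁ᵗ − v₁| ≈ 207.2 m/s = 207.2 m/s.
(b) ΔV₂ = |v₂ − v₂ᵗ| ≈ 139.8 m/s = 139.8 m/s.
(c) ΔV_total = ΔV₁ + ΔV₂ ≈ 347 m/s = 347 m/s.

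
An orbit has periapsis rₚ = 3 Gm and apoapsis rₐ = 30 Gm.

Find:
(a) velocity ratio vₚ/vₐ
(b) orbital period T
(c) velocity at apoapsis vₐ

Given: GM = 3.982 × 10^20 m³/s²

Convert to SI: rₚ = 3 Gm = 3e+09 m; rₐ = 30 Gm = 3e+10 m.
(a) Conservation of angular momentum (rₚvₚ = rₐvₐ) gives vₚ/vₐ = rₐ/rₚ = 3e+10/3e+09 ≈ 10
(b) With a = (rₚ + rₐ)/2 = 1.65e+10 m, T = 2π √(a³/GM) = 2π √((1.65e+10)³/3.982e+20) s ≈ 6.674e+05 s
(c) With a = (rₚ + rₐ)/2 = 1.65e+10 m, vₐ = √(GM (2/rₐ − 1/a)) = √(3.982e+20 · (2/3e+10 − 1/1.65e+10)) m/s ≈ 4.913e+04 m/s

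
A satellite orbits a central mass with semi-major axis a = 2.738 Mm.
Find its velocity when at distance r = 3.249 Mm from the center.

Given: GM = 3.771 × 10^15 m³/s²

Convert to SI: a = 2.738 Mm = 2.738e+06 m; r = 3.249 Mm = 3.249e+06 m.
Vis-viva: v = √(GM · (2/r − 1/a)).
2/r − 1/a = 2/3.249e+06 − 1/2.738e+06 = 2.50344e-07 m⁻¹.
v = √(3.771e+15 · 2.50344e-07) m/s ≈ 3.073e+04 m/s = 30.73 km/s.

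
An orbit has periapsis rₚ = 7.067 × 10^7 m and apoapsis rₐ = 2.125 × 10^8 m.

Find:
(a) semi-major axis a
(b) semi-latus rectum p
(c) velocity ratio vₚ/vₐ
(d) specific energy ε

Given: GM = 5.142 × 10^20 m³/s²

(a) a = (rₚ + rₐ)/2 = (7.067e+07 + 2.125e+08)/2 ≈ 1.416e+08 m
(b) From a = (rₚ + rₐ)/2 = 1.41585e+08 m and e = (rₐ − rₚ)/(rₐ + rₚ) = 0.500865, p = a(1 − e²) = 1.41585e+08 · (1 − (0.500865)²) ≈ 1.061e+08 m
(c) Conservation of angular momentum (rₚvₚ = rₐvₐ) gives vₚ/vₐ = rₐ/rₚ = 2.125e+08/7.067e+07 ≈ 3.007
(d) With a = (rₚ + rₐ)/2 = 1.41585e+08 m, ε = −GM/(2a) = −5.142e+20/(2 · 1.41585e+08) J/kg ≈ -1.816e+12 J/kg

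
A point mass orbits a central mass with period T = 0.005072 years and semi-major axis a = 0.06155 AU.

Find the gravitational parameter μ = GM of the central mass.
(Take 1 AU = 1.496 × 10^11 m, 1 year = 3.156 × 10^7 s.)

Convert to SI: T = 0.005072 years = 160072 s; a = 0.06155 AU = 9.20788e+09 m.
GM = 4π² · a³ / T².
GM = 4π² · (9.20788e+09)³ / (160072)² m³/s² ≈ 1.203e+21 m³/s² = 1.203 × 10^21 m³/s².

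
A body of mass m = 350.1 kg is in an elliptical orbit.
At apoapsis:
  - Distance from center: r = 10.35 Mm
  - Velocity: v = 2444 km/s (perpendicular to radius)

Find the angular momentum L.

Convert to SI: r = 10.35 Mm = 1.035e+07 m; v = 2444 km/s = 2.444e+06 m/s.
Since v is perpendicular to r, L = m · v · r.
L = 350.1 · 2.444e+06 · 1.035e+07 kg·m²/s ≈ 8.856e+15 kg·m²/s.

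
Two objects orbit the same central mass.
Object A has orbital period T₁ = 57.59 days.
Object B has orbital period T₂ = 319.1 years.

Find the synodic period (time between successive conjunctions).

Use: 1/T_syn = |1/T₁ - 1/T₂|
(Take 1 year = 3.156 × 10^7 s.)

Convert to SI: T₁ = 57.59 days = 4.97578e+06 s; T₂ = 319.1 years = 1.00708e+10 s.
T_syn = |T₁ · T₂ / (T₁ − T₂)|.
T_syn = |4.97578e+06 · 1.00708e+10 / (4.97578e+06 − 1.00708e+10)| s ≈ 4.978e+06 s = 57.62 days.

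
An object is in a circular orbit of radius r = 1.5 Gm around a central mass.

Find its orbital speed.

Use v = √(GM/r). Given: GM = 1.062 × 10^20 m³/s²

Convert to SI: r = 1.5 Gm = 1.5e+09 m.
For a circular orbit, gravity supplies the centripetal force, so v = √(GM / r).
v = √(1.062e+20 / 1.5e+09) m/s ≈ 2.661e+05 m/s = 266.1 km/s.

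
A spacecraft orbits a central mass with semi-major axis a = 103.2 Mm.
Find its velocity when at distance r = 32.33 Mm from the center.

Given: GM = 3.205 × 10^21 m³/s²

Convert to SI: a = 103.2 Mm = 1.032e+08 m; r = 32.33 Mm = 3.233e+07 m.
Vis-viva: v = √(GM · (2/r − 1/a)).
2/r − 1/a = 2/3.233e+07 − 1/1.032e+08 = 5.21721e-08 m⁻¹.
v = √(3.205e+21 · 5.21721e-08) m/s ≈ 1.293e+07 m/s = 1.293e+04 km/s.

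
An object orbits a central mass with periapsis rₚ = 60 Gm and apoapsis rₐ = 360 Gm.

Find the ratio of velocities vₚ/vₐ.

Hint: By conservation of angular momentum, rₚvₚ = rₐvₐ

Convert to SI: rₚ = 60 Gm = 6e+10 m; rₐ = 360 Gm = 3.6e+11 m.
Conservation of angular momentum gives rₚvₚ = rₐvₐ, so vₚ/vₐ = rₐ/rₚ.
vₚ/vₐ = 3.6e+11 / 6e+10 ≈ 6.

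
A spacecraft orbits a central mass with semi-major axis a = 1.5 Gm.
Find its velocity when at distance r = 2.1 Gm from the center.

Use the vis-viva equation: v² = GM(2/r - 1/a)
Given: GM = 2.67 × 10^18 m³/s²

Convert to SI: a = 1.5 Gm = 1.5e+09 m; r = 2.1 Gm = 2.1e+09 m.
Vis-viva: v = √(GM · (2/r − 1/a)).
2/r − 1/a = 2/2.1e+09 − 1/1.5e+09 = 2.85714e-10 m⁻¹.
v = √(2.67e+18 · 2.85714e-10) m/s ≈ 2.762e+04 m/s = 27.62 km/s.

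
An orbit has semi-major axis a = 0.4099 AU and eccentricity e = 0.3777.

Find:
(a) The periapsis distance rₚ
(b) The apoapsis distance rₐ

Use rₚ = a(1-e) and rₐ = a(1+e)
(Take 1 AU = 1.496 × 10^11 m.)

Convert to SI: a = 0.4099 AU = 6.1321e+10 m.
(a) rₚ = a(1 − e) = 6.1321e+10 · (1 − 0.3777) = 6.1321e+10 · 0.6223 ≈ 3.816e+10 m = 0.2551 AU.
(b) rₐ = a(1 + e) = 6.1321e+10 · (1 + 0.3777) = 6.1321e+10 · 1.3777 ≈ 8.448e+10 m = 0.5647 AU.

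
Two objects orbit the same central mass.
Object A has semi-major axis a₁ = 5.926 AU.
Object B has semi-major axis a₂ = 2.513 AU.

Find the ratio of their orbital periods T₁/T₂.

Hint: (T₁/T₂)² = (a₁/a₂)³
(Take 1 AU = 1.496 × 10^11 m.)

Convert to SI: a₁ = 5.926 AU = 8.8653e+11 m; a₂ = 2.513 AU = 3.75945e+11 m.
From Kepler's third law, (T₁/T₂)² = (a₁/a₂)³, so T₁/T₂ = (a₁/a₂)^(3/2).
a₁/a₂ = 8.8653e+11 / 3.75945e+11 = 2.35814.
T₁/T₂ = (2.35814)^(3/2) ≈ 3.621.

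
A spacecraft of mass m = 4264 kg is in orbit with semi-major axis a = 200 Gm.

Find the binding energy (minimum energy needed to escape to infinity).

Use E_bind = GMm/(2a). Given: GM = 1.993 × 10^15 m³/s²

Convert to SI: a = 200 Gm = 2e+11 m.
Total orbital energy is E = −GMm/(2a); binding energy is E_bind = −E = GMm/(2a).
E_bind = 1.993e+15 · 4264 / (2 · 2e+11) J ≈ 2.125e+07 J = 21.25 MJ.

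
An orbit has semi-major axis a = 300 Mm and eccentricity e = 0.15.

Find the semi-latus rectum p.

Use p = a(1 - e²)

Convert to SI: a = 300 Mm = 3e+08 m.
p = a (1 − e²).
p = 3e+08 · (1 − (0.15)²) = 3e+08 · 0.9775 ≈ 2.932e+08 m = 293.2 Mm.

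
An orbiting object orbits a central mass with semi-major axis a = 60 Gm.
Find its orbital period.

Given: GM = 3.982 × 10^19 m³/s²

Convert to SI: a = 60 Gm = 6e+10 m.
Kepler's third law: T = 2π √(a³ / GM).
Substituting a = 6e+10 m and GM = 3.982e+19 m³/s²:
T = 2π √((6e+10)³ / 3.982e+19) s
T ≈ 1.463e+07 s = 169.4 days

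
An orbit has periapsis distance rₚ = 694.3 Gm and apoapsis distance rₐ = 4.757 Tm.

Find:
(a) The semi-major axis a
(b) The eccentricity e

Convert to SI: rₚ = 694.3 Gm = 6.943e+11 m; rₐ = 4.757 Tm = 4.757e+12 m.
(a) a = (rₚ + rₐ) / 2 = (6.943e+11 + 4.757e+12) / 2 ≈ 2.726e+12 m = 2.726 Tm.
(b) e = (rₐ − rₚ) / (rₐ + rₚ) = (4.757e+12 − 6.943e+11) / (4.757e+12 + 6.943e+11) ≈ 0.7453.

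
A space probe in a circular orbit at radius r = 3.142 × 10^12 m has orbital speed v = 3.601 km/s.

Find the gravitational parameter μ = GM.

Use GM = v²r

Convert to SI: v = 3.601 km/s = 3601 m/s.
For a circular orbit v² = GM/r, so GM = v² · r.
GM = (3601)² · 3.142e+12 m³/s² ≈ 4.074e+19 m³/s² = 4.074 × 10^19 m³/s².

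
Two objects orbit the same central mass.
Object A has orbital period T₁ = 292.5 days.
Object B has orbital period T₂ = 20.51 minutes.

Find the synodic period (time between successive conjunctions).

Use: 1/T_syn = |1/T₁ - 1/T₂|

Convert to SI: T₁ = 292.5 days = 2.5272e+07 s; T₂ = 20.51 minutes = 1230.6 s.
T_syn = |T₁ · T₂ / (T₁ − T₂)|.
T_syn = |2.5272e+07 · 1230.6 / (2.5272e+07 − 1230.6)| s ≈ 1231 s = 20.51 minutes.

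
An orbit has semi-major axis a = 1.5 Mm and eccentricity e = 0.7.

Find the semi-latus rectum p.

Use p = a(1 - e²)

Convert to SI: a = 1.5 Mm = 1.5e+06 m.
p = a (1 − e²).
p = 1.5e+06 · (1 − (0.7)²) = 1.5e+06 · 0.51 ≈ 7.65e+05 m = 765 km.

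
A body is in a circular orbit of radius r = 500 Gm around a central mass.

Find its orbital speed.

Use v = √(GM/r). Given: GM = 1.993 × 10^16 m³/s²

Convert to SI: r = 500 Gm = 5e+11 m.
For a circular orbit, gravity supplies the centripetal force, so v = √(GM / r).
v = √(1.993e+16 / 5e+11) m/s ≈ 199.6 m/s = 199.6 m/s.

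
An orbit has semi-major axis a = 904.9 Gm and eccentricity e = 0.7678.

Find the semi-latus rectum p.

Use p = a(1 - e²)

Convert to SI: a = 904.9 Gm = 9.049e+11 m.
p = a (1 − e²).
p = 9.049e+11 · (1 − (0.7678)²) = 9.049e+11 · 0.410483 ≈ 3.714e+11 m = 371.4 Gm.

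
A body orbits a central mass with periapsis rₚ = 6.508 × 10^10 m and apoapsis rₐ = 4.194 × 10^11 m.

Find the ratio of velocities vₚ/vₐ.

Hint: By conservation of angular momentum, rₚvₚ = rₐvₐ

Conservation of angular momentum gives rₚvₚ = rₐvₐ, so vₚ/vₐ = rₐ/rₚ.
vₚ/vₐ = 4.194e+11 / 6.508e+10 ≈ 6.444.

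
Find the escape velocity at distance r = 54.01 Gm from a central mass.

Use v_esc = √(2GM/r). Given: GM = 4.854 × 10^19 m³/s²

Convert to SI: r = 54.01 Gm = 5.401e+10 m.
Escape velocity comes from setting total energy to zero: ½v² − GM/r = 0 ⇒ v_esc = √(2GM / r).
v_esc = √(2 · 4.854e+19 / 5.401e+10) m/s ≈ 4.24e+04 m/s = 42.4 km/s.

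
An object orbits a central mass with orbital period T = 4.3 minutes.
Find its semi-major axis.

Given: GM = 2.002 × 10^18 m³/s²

Convert to SI: T = 4.3 minutes = 258 s.
Invert Kepler's third law: a = (GM · T² / (4π²))^(1/3).
Substituting T = 258 s and GM = 2.002e+18 m³/s²:
a = (2.002e+18 · (258)² / (4π²))^(1/3) m
a ≈ 1.5e+07 m = 15 Mm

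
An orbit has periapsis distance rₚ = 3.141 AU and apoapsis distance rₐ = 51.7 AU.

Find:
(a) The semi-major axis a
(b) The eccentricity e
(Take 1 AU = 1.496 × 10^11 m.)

Convert to SI: rₚ = 3.141 AU = 4.69894e+11 m; rₐ = 51.7 AU = 7.73432e+12 m.
(a) a = (rₚ + rₐ) / 2 = (4.69894e+11 + 7.73432e+12) / 2 ≈ 4.102e+12 m = 27.42 AU.
(b) e = (rₐ − rₚ) / (rₐ + rₚ) = (7.73432e+12 − 4.69894e+11) / (7.73432e+12 + 4.69894e+11) ≈ 0.8855.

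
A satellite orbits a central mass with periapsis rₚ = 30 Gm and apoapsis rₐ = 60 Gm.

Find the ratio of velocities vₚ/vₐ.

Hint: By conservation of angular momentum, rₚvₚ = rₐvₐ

Convert to SI: rₚ = 30 Gm = 3e+10 m; rₐ = 60 Gm = 6e+10 m.
Conservation of angular momentum gives rₚvₚ = rₐvₐ, so vₚ/vₐ = rₐ/rₚ.
vₚ/vₐ = 6e+10 / 3e+10 ≈ 2.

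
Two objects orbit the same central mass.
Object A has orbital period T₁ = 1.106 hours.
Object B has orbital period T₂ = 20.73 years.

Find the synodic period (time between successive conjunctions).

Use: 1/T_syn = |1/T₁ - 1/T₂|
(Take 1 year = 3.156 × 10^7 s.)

Convert to SI: T₁ = 1.106 hours = 3981.6 s; T₂ = 20.73 years = 6.54239e+08 s.
T_syn = |T₁ · T₂ / (T₁ − T₂)|.
T_syn = |3981.6 · 6.54239e+08 / (3981.6 − 6.54239e+08)| s ≈ 3982 s = 1.106 hours.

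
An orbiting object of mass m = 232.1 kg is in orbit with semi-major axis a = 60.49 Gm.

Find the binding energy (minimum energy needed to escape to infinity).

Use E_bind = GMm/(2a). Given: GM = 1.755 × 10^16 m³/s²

Convert to SI: a = 60.49 Gm = 6.049e+10 m.
Total orbital energy is E = −GMm/(2a); binding energy is E_bind = −E = GMm/(2a).
E_bind = 1.755e+16 · 232.1 / (2 · 6.049e+10) J ≈ 3.367e+07 J = 33.67 MJ.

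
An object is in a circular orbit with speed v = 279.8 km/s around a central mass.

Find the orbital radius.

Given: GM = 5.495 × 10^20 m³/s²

Convert to SI: v = 279.8 km/s = 279800 m/s.
For a circular orbit, v² = GM / r, so r = GM / v².
r = 5.495e+20 / (279800)² m ≈ 7.019e+09 m = 7.019 Gm.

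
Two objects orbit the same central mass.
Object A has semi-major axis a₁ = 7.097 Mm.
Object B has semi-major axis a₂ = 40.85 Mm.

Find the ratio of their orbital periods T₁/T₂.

Convert to SI: a₁ = 7.097 Mm = 7.097e+06 m; a₂ = 40.85 Mm = 4.085e+07 m.
From Kepler's third law, (T₁/T₂)² = (a₁/a₂)³, so T₁/T₂ = (a₁/a₂)^(3/2).
a₁/a₂ = 7.097e+06 / 4.085e+07 = 0.173733.
T₁/T₂ = (0.173733)^(3/2) ≈ 0.07241.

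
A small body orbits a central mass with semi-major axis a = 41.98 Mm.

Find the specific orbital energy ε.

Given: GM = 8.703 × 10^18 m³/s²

Convert to SI: a = 41.98 Mm = 4.198e+07 m.
ε = −GM / (2a).
ε = −8.703e+18 / (2 · 4.198e+07) J/kg ≈ -1.037e+11 J/kg = -103.7 GJ/kg.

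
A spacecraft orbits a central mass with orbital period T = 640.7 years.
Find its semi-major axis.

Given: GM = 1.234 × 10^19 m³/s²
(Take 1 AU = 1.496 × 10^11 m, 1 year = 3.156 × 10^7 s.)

Convert to SI: T = 640.7 years = 2.02205e+10 s.
Invert Kepler's third law: a = (GM · T² / (4π²))^(1/3).
Substituting T = 2.02205e+10 s and GM = 1.234e+19 m³/s²:
a = (1.234e+19 · (2.02205e+10)² / (4π²))^(1/3) m
a ≈ 5.037e+12 m = 33.67 AU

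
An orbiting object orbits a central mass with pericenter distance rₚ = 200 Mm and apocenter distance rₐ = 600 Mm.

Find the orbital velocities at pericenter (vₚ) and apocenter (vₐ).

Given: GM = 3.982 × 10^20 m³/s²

Convert to SI: rₚ = 200 Mm = 2e+08 m; rₐ = 600 Mm = 6e+08 m.
Use the vis-viva equation v² = GM(2/r − 1/a) with a = (rₚ + rₐ)/2 = (2e+08 + 6e+08)/2 = 4e+08 m.
vₚ = √(GM · (2/rₚ − 1/a)) = √(3.982e+20 · (2/2e+08 − 1/4e+08)) m/s ≈ 1.728e+06 m/s = 1728 km/s.
vₐ = √(GM · (2/rₐ − 1/a)) = √(3.982e+20 · (2/6e+08 − 1/4e+08)) m/s ≈ 5.76e+05 m/s = 576 km/s.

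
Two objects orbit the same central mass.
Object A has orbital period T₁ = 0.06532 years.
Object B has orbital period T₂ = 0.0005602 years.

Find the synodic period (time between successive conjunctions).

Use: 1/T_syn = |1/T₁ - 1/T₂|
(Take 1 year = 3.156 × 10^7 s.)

Convert to SI: T₁ = 0.06532 years = 2.0615e+06 s; T₂ = 0.0005602 years = 17679.9 s.
T_syn = |T₁ · T₂ / (T₁ − T₂)|.
T_syn = |2.0615e+06 · 17679.9 / (2.0615e+06 − 17679.9)| s ≈ 1.783e+04 s = 0.000565 years.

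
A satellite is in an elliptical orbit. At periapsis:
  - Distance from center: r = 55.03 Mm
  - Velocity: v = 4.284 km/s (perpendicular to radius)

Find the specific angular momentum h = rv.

Convert to SI: r = 55.03 Mm = 5.503e+07 m; v = 4.284 km/s = 4284 m/s.
With v perpendicular to r, h = r · v.
h = 5.503e+07 · 4284 m²/s ≈ 2.357e+11 m²/s.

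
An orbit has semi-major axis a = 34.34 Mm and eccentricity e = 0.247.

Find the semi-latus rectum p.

Convert to SI: a = 34.34 Mm = 3.434e+07 m.
p = a (1 − e²).
p = 3.434e+07 · (1 − (0.247)²) = 3.434e+07 · 0.938991 ≈ 3.224e+07 m = 32.24 Mm.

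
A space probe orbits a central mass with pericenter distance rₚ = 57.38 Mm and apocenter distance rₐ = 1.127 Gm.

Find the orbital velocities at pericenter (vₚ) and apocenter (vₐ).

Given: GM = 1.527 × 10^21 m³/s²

Convert to SI: rₚ = 57.38 Mm = 5.738e+07 m; rₐ = 1.127 Gm = 1.127e+09 m.
Use the vis-viva equation v² = GM(2/r − 1/a) with a = (rₚ + rₐ)/2 = (5.738e+07 + 1.127e+09)/2 = 5.9219e+08 m.
vₚ = √(GM · (2/rₚ − 1/a)) = √(1.527e+21 · (2/5.738e+07 − 1/5.9219e+08)) m/s ≈ 7.117e+06 m/s = 7117 km/s.
vₐ = √(GM · (2/rₐ − 1/a)) = √(1.527e+21 · (2/1.127e+09 − 1/5.9219e+08)) m/s ≈ 3.623e+05 m/s = 362.3 km/s.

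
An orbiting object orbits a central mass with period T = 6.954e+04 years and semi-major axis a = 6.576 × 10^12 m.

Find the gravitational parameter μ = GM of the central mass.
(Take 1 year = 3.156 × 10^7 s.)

Convert to SI: T = 6.954e+04 years = 2.19468e+12 s.
GM = 4π² · a³ / T².
GM = 4π² · (6.576e+12)³ / (2.19468e+12)² m³/s² ≈ 2.331e+15 m³/s² = 2.331 × 10^15 m³/s².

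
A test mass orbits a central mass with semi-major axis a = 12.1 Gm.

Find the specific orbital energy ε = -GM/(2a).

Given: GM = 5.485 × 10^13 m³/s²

Convert to SI: a = 12.1 Gm = 1.21e+10 m.
ε = −GM / (2a).
ε = −5.485e+13 / (2 · 1.21e+10) J/kg ≈ -2267 J/kg = -2.267 kJ/kg.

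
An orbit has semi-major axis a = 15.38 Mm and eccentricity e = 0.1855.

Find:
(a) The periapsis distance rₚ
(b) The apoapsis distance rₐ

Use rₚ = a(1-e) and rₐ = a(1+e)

Convert to SI: a = 15.38 Mm = 1.538e+07 m.
(a) rₚ = a(1 − e) = 1.538e+07 · (1 − 0.1855) = 1.538e+07 · 0.8145 ≈ 1.253e+07 m = 12.53 Mm.
(b) rₐ = a(1 + e) = 1.538e+07 · (1 + 0.1855) = 1.538e+07 · 1.1855 ≈ 1.823e+07 m = 18.23 Mm.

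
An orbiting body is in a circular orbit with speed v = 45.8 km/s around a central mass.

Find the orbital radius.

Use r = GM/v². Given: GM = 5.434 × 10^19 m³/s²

Convert to SI: v = 45.8 km/s = 45800 m/s.
For a circular orbit, v² = GM / r, so r = GM / v².
r = 5.434e+19 / (45800)² m ≈ 2.591e+10 m = 2.591 × 10^10 m.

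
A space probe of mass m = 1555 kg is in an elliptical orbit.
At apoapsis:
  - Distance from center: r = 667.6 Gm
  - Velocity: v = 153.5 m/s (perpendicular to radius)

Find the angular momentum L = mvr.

Convert to SI: r = 667.6 Gm = 6.676e+11 m.
Since v is perpendicular to r, L = m · v · r.
L = 1555 · 153.5 · 6.676e+11 kg·m²/s ≈ 1.594e+17 kg·m²/s.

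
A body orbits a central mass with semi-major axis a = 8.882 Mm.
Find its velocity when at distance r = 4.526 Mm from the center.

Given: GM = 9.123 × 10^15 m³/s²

Convert to SI: a = 8.882 Mm = 8.882e+06 m; r = 4.526 Mm = 4.526e+06 m.
Vis-viva: v = √(GM · (2/r − 1/a)).
2/r − 1/a = 2/4.526e+06 − 1/8.882e+06 = 3.29304e-07 m⁻¹.
v = √(9.123e+15 · 3.29304e-07) m/s ≈ 5.481e+04 m/s = 54.81 km/s.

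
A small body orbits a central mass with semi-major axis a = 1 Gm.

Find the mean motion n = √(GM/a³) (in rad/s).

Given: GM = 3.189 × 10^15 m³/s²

Convert to SI: a = 1 Gm = 1e+09 m.
n = √(GM / a³).
n = √(3.189e+15 / (1e+09)³) rad/s ≈ 1.786e-06 rad/s.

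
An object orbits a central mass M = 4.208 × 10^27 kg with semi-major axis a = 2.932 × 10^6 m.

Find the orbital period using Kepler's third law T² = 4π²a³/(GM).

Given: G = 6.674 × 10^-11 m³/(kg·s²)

GM = G · M = 6.674e-11 · 4.208e+27 = 2.80842e+17 m³/s².
Kepler's third law: T = 2π √(a³ / GM).
Substituting a = 2.932e+06 m and GM = 2.80842e+17 m³/s²:
T = 2π √((2.932e+06)³ / 2.80842e+17) s
T ≈ 59.52 s = 59.52 seconds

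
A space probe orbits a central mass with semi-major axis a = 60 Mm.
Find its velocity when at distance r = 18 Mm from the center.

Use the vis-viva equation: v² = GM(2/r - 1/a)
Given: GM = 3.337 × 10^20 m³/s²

Convert to SI: a = 60 Mm = 6e+07 m; r = 18 Mm = 1.8e+07 m.
Vis-viva: v = √(GM · (2/r − 1/a)).
2/r − 1/a = 2/1.8e+07 − 1/6e+07 = 9.44444e-08 m⁻¹.
v = √(3.337e+20 · 9.44444e-08) m/s ≈ 5.614e+06 m/s = 5614 km/s.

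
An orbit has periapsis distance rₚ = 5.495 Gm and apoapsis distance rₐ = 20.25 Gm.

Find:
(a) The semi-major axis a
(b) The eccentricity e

Convert to SI: rₚ = 5.495 Gm = 5.495e+09 m; rₐ = 20.25 Gm = 2.025e+10 m.
(a) a = (rₚ + rₐ) / 2 = (5.495e+09 + 2.025e+10) / 2 ≈ 1.287e+10 m = 12.87 Gm.
(b) e = (rₐ − rₚ) / (rₐ + rₚ) = (2.025e+10 − 5.495e+09) / (2.025e+10 + 5.495e+09) ≈ 0.5731.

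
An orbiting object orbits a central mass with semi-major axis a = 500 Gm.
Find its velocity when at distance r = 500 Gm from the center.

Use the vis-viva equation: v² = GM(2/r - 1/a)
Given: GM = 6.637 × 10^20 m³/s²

Convert to SI: a = 500 Gm = 5e+11 m; r = 500 Gm = 5e+11 m.
Vis-viva: v = √(GM · (2/r − 1/a)).
2/r − 1/a = 2/5e+11 − 1/5e+11 = 2e-12 m⁻¹.
v = √(6.637e+20 · 2e-12) m/s ≈ 3.643e+04 m/s = 36.43 km/s.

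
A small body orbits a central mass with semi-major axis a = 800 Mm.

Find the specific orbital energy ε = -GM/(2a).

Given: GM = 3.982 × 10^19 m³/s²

Convert to SI: a = 800 Mm = 8e+08 m.
ε = −GM / (2a).
ε = −3.982e+19 / (2 · 8e+08) J/kg ≈ -2.489e+10 J/kg = -24.89 GJ/kg.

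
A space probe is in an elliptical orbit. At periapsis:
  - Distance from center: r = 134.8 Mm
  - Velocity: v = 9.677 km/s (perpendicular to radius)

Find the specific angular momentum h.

Convert to SI: r = 134.8 Mm = 1.348e+08 m; v = 9.677 km/s = 9677 m/s.
With v perpendicular to r, h = r · v.
h = 1.348e+08 · 9677 m²/s ≈ 1.304e+12 m²/s.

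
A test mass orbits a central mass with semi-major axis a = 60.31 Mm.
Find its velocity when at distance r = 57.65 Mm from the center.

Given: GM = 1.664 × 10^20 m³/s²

Convert to SI: a = 60.31 Mm = 6.031e+07 m; r = 57.65 Mm = 5.765e+07 m.
Vis-viva: v = √(GM · (2/r − 1/a)).
2/r − 1/a = 2/5.765e+07 − 1/6.031e+07 = 1.81111e-08 m⁻¹.
v = √(1.664e+20 · 1.81111e-08) m/s ≈ 1.736e+06 m/s = 1736 km/s.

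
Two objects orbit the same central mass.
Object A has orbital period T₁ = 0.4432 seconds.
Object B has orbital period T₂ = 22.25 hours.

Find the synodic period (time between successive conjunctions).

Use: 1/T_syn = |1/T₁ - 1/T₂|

Convert to SI: T₂ = 22.25 hours = 80100 s.
T_syn = |T₁ · T₂ / (T₁ − T₂)|.
T_syn = |0.4432 · 80100 / (0.4432 − 80100)| s ≈ 0.4432 s = 0.4432 seconds.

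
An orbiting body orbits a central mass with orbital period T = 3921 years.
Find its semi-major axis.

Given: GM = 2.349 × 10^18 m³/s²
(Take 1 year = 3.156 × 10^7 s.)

Convert to SI: T = 3921 years = 1.23747e+11 s.
Invert Kepler's third law: a = (GM · T² / (4π²))^(1/3).
Substituting T = 1.23747e+11 s and GM = 2.349e+18 m³/s²:
a = (2.349e+18 · (1.23747e+11)² / (4π²))^(1/3) m
a ≈ 9.695e+12 m = 9.695 × 10^12 m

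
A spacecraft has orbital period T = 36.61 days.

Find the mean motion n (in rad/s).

Convert to SI: T = 36.61 days = 3.1631e+06 s.
n = 2π / T.
n = 2π / 3.1631e+06 s ≈ 1.986e-06 rad/s.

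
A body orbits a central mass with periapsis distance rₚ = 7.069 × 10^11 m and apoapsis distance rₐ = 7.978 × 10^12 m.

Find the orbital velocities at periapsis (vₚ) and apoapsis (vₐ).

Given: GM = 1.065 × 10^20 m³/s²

Use the vis-viva equation v² = GM(2/r − 1/a) with a = (rₚ + rₐ)/2 = (7.069e+11 + 7.978e+12)/2 = 4.34245e+12 m.
vₚ = √(GM · (2/rₚ − 1/a)) = √(1.065e+20 · (2/7.069e+11 − 1/4.34245e+12)) m/s ≈ 1.664e+04 m/s = 16.64 km/s.
vₐ = √(GM · (2/rₐ − 1/a)) = √(1.065e+20 · (2/7.978e+12 − 1/4.34245e+12)) m/s ≈ 1474 m/s = 1.474 km/s.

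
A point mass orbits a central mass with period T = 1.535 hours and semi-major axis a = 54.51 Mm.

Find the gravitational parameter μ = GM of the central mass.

Convert to SI: T = 1.535 hours = 5526 s; a = 54.51 Mm = 5.451e+07 m.
GM = 4π² · a³ / T².
GM = 4π² · (5.451e+07)³ / (5526)² m³/s² ≈ 2.094e+17 m³/s² = 2.094 × 10^17 m³/s².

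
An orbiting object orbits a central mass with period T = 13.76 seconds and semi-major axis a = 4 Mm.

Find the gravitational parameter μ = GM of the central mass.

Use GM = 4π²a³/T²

Convert to SI: a = 4 Mm = 4e+06 m.
GM = 4π² · a³ / T².
GM = 4π² · (4e+06)³ / (13.76)² m³/s² ≈ 1.334e+19 m³/s² = 1.334 × 10^19 m³/s².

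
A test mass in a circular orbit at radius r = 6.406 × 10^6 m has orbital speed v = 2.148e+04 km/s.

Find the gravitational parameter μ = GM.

Convert to SI: v = 2.148e+04 km/s = 2.148e+07 m/s.
For a circular orbit v² = GM/r, so GM = v² · r.
GM = (2.148e+07)² · 6.406e+06 m³/s² ≈ 2.956e+21 m³/s² = 2.956 × 10^21 m³/s².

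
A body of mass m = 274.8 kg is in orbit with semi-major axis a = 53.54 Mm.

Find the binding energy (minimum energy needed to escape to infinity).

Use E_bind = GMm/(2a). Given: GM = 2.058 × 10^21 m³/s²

Convert to SI: a = 53.54 Mm = 5.354e+07 m.
Total orbital energy is E = −GMm/(2a); binding energy is E_bind = −E = GMm/(2a).
E_bind = 2.058e+21 · 274.8 / (2 · 5.354e+07) J ≈ 5.281e+15 J = 5.281 PJ.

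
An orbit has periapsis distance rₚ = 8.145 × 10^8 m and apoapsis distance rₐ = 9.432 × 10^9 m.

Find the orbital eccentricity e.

e = (rₐ − rₚ) / (rₐ + rₚ).
e = (9.432e+09 − 8.145e+08) / (9.432e+09 + 8.145e+08) = 8.6175e+09 / 1.02465e+10 ≈ 0.841.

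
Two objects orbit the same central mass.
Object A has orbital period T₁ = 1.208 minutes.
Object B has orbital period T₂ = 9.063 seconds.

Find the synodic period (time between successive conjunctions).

Convert to SI: T₁ = 1.208 minutes = 72.48 s.
T_syn = |T₁ · T₂ / (T₁ − T₂)|.
T_syn = |72.48 · 9.063 / (72.48 − 9.063)| s ≈ 10.36 s = 10.36 seconds.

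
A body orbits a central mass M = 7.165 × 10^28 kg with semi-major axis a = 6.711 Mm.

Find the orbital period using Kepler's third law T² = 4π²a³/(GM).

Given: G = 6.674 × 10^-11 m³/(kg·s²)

Convert to SI: a = 6.711 Mm = 6.711e+06 m.
GM = G · M = 6.674e-11 · 7.165e+28 = 4.78192e+18 m³/s².
Kepler's third law: T = 2π √(a³ / GM).
Substituting a = 6.711e+06 m and GM = 4.78192e+18 m³/s²:
T = 2π √((6.711e+06)³ / 4.78192e+18) s
T ≈ 49.95 s = 49.95 seconds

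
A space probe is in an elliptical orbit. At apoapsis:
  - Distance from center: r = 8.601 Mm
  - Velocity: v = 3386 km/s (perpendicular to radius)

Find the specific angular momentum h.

Convert to SI: r = 8.601 Mm = 8.601e+06 m; v = 3386 km/s = 3.386e+06 m/s.
With v perpendicular to r, h = r · v.
h = 8.601e+06 · 3.386e+06 m²/s ≈ 2.912e+13 m²/s.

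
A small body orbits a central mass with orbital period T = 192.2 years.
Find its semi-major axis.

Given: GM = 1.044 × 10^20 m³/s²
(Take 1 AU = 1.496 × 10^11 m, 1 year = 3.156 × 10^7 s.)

Convert to SI: T = 192.2 years = 6.06583e+09 s.
Invert Kepler's third law: a = (GM · T² / (4π²))^(1/3).
Substituting T = 6.06583e+09 s and GM = 1.044e+20 m³/s²:
a = (1.044e+20 · (6.06583e+09)² / (4π²))^(1/3) m
a ≈ 4.599e+12 m = 30.75 AU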